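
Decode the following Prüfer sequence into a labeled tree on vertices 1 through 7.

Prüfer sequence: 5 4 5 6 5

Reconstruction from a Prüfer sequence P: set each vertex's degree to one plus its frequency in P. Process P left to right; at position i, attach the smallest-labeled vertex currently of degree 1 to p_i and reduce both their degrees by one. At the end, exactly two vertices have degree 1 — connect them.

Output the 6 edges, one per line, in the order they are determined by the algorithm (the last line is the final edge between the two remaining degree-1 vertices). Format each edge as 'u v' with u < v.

Initial degrees: {1:1, 2:1, 3:1, 4:2, 5:4, 6:2, 7:1}
Step 1: smallest deg-1 vertex = 1, p_1 = 5. Add edge {1,5}. Now deg[1]=0, deg[5]=3.
Step 2: smallest deg-1 vertex = 2, p_2 = 4. Add edge {2,4}. Now deg[2]=0, deg[4]=1.
Step 3: smallest deg-1 vertex = 3, p_3 = 5. Add edge {3,5}. Now deg[3]=0, deg[5]=2.
Step 4: smallest deg-1 vertex = 4, p_4 = 6. Add edge {4,6}. Now deg[4]=0, deg[6]=1.
Step 5: smallest deg-1 vertex = 6, p_5 = 5. Add edge {5,6}. Now deg[6]=0, deg[5]=1.
Final: two remaining deg-1 vertices are 5, 7. Add edge {5,7}.

Answer: 1 5
2 4
3 5
4 6
5 6
5 7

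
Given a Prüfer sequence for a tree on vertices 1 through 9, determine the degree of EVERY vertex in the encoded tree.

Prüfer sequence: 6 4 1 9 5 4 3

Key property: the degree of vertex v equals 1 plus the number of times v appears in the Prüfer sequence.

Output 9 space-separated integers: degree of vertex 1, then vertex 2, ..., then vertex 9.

p_1 = 6: count[6] becomes 1
p_2 = 4: count[4] becomes 1
p_3 = 1: count[1] becomes 1
p_4 = 9: count[9] becomes 1
p_5 = 5: count[5] becomes 1
p_6 = 4: count[4] becomes 2
p_7 = 3: count[3] becomes 1
Degrees (1 + count): deg[1]=1+1=2, deg[2]=1+0=1, deg[3]=1+1=2, deg[4]=1+2=3, deg[5]=1+1=2, deg[6]=1+1=2, deg[7]=1+0=1, deg[8]=1+0=1, deg[9]=1+1=2

Answer: 2 1 2 3 2 2 1 1 2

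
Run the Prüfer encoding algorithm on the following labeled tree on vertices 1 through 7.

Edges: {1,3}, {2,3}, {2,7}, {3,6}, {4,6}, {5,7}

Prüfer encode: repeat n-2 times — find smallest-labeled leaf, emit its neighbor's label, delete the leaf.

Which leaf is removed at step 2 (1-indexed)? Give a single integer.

Step 1: current leaves = {1,4,5}. Remove leaf 1 (neighbor: 3).
Step 2: current leaves = {4,5}. Remove leaf 4 (neighbor: 6).

Answer: 4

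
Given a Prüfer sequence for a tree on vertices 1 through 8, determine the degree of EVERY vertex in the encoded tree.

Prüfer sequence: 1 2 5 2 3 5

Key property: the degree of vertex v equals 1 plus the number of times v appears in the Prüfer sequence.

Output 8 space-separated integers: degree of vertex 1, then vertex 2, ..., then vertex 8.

p_1 = 1: count[1] becomes 1
p_2 = 2: count[2] becomes 1
p_3 = 5: count[5] becomes 1
p_4 = 2: count[2] becomes 2
p_5 = 3: count[3] becomes 1
p_6 = 5: count[5] becomes 2
Degrees (1 + count): deg[1]=1+1=2, deg[2]=1+2=3, deg[3]=1+1=2, deg[4]=1+0=1, deg[5]=1+2=3, deg[6]=1+0=1, deg[7]=1+0=1, deg[8]=1+0=1

Answer: 2 3 2 1 3 1 1 1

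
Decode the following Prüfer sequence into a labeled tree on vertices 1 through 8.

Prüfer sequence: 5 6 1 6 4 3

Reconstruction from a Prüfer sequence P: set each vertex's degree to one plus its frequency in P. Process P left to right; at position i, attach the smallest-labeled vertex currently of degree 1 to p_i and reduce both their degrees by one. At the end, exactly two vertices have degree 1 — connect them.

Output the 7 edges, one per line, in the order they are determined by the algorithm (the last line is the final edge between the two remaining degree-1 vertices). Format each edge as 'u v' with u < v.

Answer: 2 5
5 6
1 7
1 6
4 6
3 4
3 8

Derivation:
Initial degrees: {1:2, 2:1, 3:2, 4:2, 5:2, 6:3, 7:1, 8:1}
Step 1: smallest deg-1 vertex = 2, p_1 = 5. Add edge {2,5}. Now deg[2]=0, deg[5]=1.
Step 2: smallest deg-1 vertex = 5, p_2 = 6. Add edge {5,6}. Now deg[5]=0, deg[6]=2.
Step 3: smallest deg-1 vertex = 7, p_3 = 1. Add edge {1,7}. Now deg[7]=0, deg[1]=1.
Step 4: smallest deg-1 vertex = 1, p_4 = 6. Add edge {1,6}. Now deg[1]=0, deg[6]=1.
Step 5: smallest deg-1 vertex = 6, p_5 = 4. Add edge {4,6}. Now deg[6]=0, deg[4]=1.
Step 6: smallest deg-1 vertex = 4, p_6 = 3. Add edge {3,4}. Now deg[4]=0, deg[3]=1.
Final: two remaining deg-1 vertices are 3, 8. Add edge {3,8}.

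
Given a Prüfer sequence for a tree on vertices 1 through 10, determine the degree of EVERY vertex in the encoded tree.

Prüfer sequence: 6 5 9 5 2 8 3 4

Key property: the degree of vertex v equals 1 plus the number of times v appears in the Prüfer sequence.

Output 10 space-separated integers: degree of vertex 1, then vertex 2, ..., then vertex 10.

p_1 = 6: count[6] becomes 1
p_2 = 5: count[5] becomes 1
p_3 = 9: count[9] becomes 1
p_4 = 5: count[5] becomes 2
p_5 = 2: count[2] becomes 1
p_6 = 8: count[8] becomes 1
p_7 = 3: count[3] becomes 1
p_8 = 4: count[4] becomes 1
Degrees (1 + count): deg[1]=1+0=1, deg[2]=1+1=2, deg[3]=1+1=2, deg[4]=1+1=2, deg[5]=1+2=3, deg[6]=1+1=2, deg[7]=1+0=1, deg[8]=1+1=2, deg[9]=1+1=2, deg[10]=1+0=1

Answer: 1 2 2 2 3 2 1 2 2 1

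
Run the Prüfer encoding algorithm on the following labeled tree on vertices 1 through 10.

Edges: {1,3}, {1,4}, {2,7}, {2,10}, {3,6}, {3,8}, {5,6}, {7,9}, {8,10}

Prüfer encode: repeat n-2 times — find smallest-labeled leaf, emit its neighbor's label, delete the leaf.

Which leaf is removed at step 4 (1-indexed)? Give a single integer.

Answer: 6

Derivation:
Step 1: current leaves = {4,5,9}. Remove leaf 4 (neighbor: 1).
Step 2: current leaves = {1,5,9}. Remove leaf 1 (neighbor: 3).
Step 3: current leaves = {5,9}. Remove leaf 5 (neighbor: 6).
Step 4: current leaves = {6,9}. Remove leaf 6 (neighbor: 3).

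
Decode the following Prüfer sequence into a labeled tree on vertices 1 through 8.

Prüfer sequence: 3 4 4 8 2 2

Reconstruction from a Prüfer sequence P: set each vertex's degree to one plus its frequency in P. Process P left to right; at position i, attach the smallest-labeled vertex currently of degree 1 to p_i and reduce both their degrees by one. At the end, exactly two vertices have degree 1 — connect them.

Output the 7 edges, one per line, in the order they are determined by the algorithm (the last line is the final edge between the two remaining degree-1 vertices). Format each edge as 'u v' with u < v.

Answer: 1 3
3 4
4 5
4 8
2 6
2 7
2 8

Derivation:
Initial degrees: {1:1, 2:3, 3:2, 4:3, 5:1, 6:1, 7:1, 8:2}
Step 1: smallest deg-1 vertex = 1, p_1 = 3. Add edge {1,3}. Now deg[1]=0, deg[3]=1.
Step 2: smallest deg-1 vertex = 3, p_2 = 4. Add edge {3,4}. Now deg[3]=0, deg[4]=2.
Step 3: smallest deg-1 vertex = 5, p_3 = 4. Add edge {4,5}. Now deg[5]=0, deg[4]=1.
Step 4: smallest deg-1 vertex = 4, p_4 = 8. Add edge {4,8}. Now deg[4]=0, deg[8]=1.
Step 5: smallest deg-1 vertex = 6, p_5 = 2. Add edge {2,6}. Now deg[6]=0, deg[2]=2.
Step 6: smallest deg-1 vertex = 7, p_6 = 2. Add edge {2,7}. Now deg[7]=0, deg[2]=1.
Final: two remaining deg-1 vertices are 2, 8. Add edge {2,8}.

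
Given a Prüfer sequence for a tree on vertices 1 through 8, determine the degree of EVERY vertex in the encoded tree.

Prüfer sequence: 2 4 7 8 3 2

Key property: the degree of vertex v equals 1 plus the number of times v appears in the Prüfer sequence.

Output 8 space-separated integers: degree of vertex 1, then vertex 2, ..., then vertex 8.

p_1 = 2: count[2] becomes 1
p_2 = 4: count[4] becomes 1
p_3 = 7: count[7] becomes 1
p_4 = 8: count[8] becomes 1
p_5 = 3: count[3] becomes 1
p_6 = 2: count[2] becomes 2
Degrees (1 + count): deg[1]=1+0=1, deg[2]=1+2=3, deg[3]=1+1=2, deg[4]=1+1=2, deg[5]=1+0=1, deg[6]=1+0=1, deg[7]=1+1=2, deg[8]=1+1=2

Answer: 1 3 2 2 1 1 2 2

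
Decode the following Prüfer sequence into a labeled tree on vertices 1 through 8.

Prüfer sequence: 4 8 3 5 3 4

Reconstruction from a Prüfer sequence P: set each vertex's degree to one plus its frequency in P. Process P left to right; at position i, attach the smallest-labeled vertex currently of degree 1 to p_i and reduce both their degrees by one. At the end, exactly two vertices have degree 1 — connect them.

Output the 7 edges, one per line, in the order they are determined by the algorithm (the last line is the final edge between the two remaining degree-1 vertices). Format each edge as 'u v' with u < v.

Answer: 1 4
2 8
3 6
5 7
3 5
3 4
4 8

Derivation:
Initial degrees: {1:1, 2:1, 3:3, 4:3, 5:2, 6:1, 7:1, 8:2}
Step 1: smallest deg-1 vertex = 1, p_1 = 4. Add edge {1,4}. Now deg[1]=0, deg[4]=2.
Step 2: smallest deg-1 vertex = 2, p_2 = 8. Add edge {2,8}. Now deg[2]=0, deg[8]=1.
Step 3: smallest deg-1 vertex = 6, p_3 = 3. Add edge {3,6}. Now deg[6]=0, deg[3]=2.
Step 4: smallest deg-1 vertex = 7, p_4 = 5. Add edge {5,7}. Now deg[7]=0, deg[5]=1.
Step 5: smallest deg-1 vertex = 5, p_5 = 3. Add edge {3,5}. Now deg[5]=0, deg[3]=1.
Step 6: smallest deg-1 vertex = 3, p_6 = 4. Add edge {3,4}. Now deg[3]=0, deg[4]=1.
Final: two remaining deg-1 vertices are 4, 8. Add edge {4,8}.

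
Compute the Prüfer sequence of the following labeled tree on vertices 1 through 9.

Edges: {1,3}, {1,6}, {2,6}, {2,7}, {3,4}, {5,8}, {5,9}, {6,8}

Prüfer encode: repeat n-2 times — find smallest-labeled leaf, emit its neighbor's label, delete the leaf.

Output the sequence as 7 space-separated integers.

Answer: 3 1 6 2 6 8 5

Derivation:
Step 1: leaves = {4,7,9}. Remove smallest leaf 4, emit neighbor 3.
Step 2: leaves = {3,7,9}. Remove smallest leaf 3, emit neighbor 1.
Step 3: leaves = {1,7,9}. Remove smallest leaf 1, emit neighbor 6.
Step 4: leaves = {7,9}. Remove smallest leaf 7, emit neighbor 2.
Step 5: leaves = {2,9}. Remove smallest leaf 2, emit neighbor 6.
Step 6: leaves = {6,9}. Remove smallest leaf 6, emit neighbor 8.
Step 7: leaves = {8,9}. Remove smallest leaf 8, emit neighbor 5.
Done: 2 vertices remain (5, 9). Sequence = [3 1 6 2 6 8 5]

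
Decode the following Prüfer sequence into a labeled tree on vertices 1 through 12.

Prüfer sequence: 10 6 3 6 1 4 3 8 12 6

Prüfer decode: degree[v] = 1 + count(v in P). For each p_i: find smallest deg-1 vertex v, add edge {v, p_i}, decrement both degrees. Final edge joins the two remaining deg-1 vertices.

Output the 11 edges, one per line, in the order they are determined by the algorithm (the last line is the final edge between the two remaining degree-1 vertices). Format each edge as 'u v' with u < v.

Answer: 2 10
5 6
3 7
6 9
1 10
1 4
3 4
3 8
8 12
6 11
6 12

Derivation:
Initial degrees: {1:2, 2:1, 3:3, 4:2, 5:1, 6:4, 7:1, 8:2, 9:1, 10:2, 11:1, 12:2}
Step 1: smallest deg-1 vertex = 2, p_1 = 10. Add edge {2,10}. Now deg[2]=0, deg[10]=1.
Step 2: smallest deg-1 vertex = 5, p_2 = 6. Add edge {5,6}. Now deg[5]=0, deg[6]=3.
Step 3: smallest deg-1 vertex = 7, p_3 = 3. Add edge {3,7}. Now deg[7]=0, deg[3]=2.
Step 4: smallest deg-1 vertex = 9, p_4 = 6. Add edge {6,9}. Now deg[9]=0, deg[6]=2.
Step 5: smallest deg-1 vertex = 10, p_5 = 1. Add edge {1,10}. Now deg[10]=0, deg[1]=1.
Step 6: smallest deg-1 vertex = 1, p_6 = 4. Add edge {1,4}. Now deg[1]=0, deg[4]=1.
Step 7: smallest deg-1 vertex = 4, p_7 = 3. Add edge {3,4}. Now deg[4]=0, deg[3]=1.
Step 8: smallest deg-1 vertex = 3, p_8 = 8. Add edge {3,8}. Now deg[3]=0, deg[8]=1.
Step 9: smallest deg-1 vertex = 8, p_9 = 12. Add edge {8,12}. Now deg[8]=0, deg[12]=1.
Step 10: smallest deg-1 vertex = 11, p_10 = 6. Add edge {6,11}. Now deg[11]=0, deg[6]=1.
Final: two remaining deg-1 vertices are 6, 12. Add edge {6,12}.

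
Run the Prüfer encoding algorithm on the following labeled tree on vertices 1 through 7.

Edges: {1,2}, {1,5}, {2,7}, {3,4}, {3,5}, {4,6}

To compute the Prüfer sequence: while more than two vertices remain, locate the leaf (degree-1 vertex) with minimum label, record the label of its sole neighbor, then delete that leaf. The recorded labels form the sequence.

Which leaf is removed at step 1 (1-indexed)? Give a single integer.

Step 1: current leaves = {6,7}. Remove leaf 6 (neighbor: 4).

Answer: 6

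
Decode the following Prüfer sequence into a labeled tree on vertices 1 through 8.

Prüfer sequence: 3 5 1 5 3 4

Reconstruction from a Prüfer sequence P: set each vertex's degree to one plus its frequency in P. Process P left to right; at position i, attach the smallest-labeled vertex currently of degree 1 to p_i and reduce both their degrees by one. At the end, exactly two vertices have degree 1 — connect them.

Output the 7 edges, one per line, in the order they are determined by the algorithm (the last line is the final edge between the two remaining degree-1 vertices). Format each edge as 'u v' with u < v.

Initial degrees: {1:2, 2:1, 3:3, 4:2, 5:3, 6:1, 7:1, 8:1}
Step 1: smallest deg-1 vertex = 2, p_1 = 3. Add edge {2,3}. Now deg[2]=0, deg[3]=2.
Step 2: smallest deg-1 vertex = 6, p_2 = 5. Add edge {5,6}. Now deg[6]=0, deg[5]=2.
Step 3: smallest deg-1 vertex = 7, p_3 = 1. Add edge {1,7}. Now deg[7]=0, deg[1]=1.
Step 4: smallest deg-1 vertex = 1, p_4 = 5. Add edge {1,5}. Now deg[1]=0, deg[5]=1.
Step 5: smallest deg-1 vertex = 5, p_5 = 3. Add edge {3,5}. Now deg[5]=0, deg[3]=1.
Step 6: smallest deg-1 vertex = 3, p_6 = 4. Add edge {3,4}. Now deg[3]=0, deg[4]=1.
Final: two remaining deg-1 vertices are 4, 8. Add edge {4,8}.

Answer: 2 3
5 6
1 7
1 5
3 5
3 4
4 8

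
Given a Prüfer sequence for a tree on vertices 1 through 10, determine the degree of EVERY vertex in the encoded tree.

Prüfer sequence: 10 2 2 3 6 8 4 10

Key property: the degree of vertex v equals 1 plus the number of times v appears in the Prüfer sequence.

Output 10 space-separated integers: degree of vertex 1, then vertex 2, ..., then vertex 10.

p_1 = 10: count[10] becomes 1
p_2 = 2: count[2] becomes 1
p_3 = 2: count[2] becomes 2
p_4 = 3: count[3] becomes 1
p_5 = 6: count[6] becomes 1
p_6 = 8: count[8] becomes 1
p_7 = 4: count[4] becomes 1
p_8 = 10: count[10] becomes 2
Degrees (1 + count): deg[1]=1+0=1, deg[2]=1+2=3, deg[3]=1+1=2, deg[4]=1+1=2, deg[5]=1+0=1, deg[6]=1+1=2, deg[7]=1+0=1, deg[8]=1+1=2, deg[9]=1+0=1, deg[10]=1+2=3

Answer: 1 3 2 2 1 2 1 2 1 3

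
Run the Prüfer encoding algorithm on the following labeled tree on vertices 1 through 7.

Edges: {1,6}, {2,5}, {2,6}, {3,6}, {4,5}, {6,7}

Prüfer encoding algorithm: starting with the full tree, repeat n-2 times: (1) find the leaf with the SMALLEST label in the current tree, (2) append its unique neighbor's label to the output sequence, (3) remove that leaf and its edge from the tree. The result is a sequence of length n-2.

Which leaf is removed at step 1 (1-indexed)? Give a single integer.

Step 1: current leaves = {1,3,4,7}. Remove leaf 1 (neighbor: 6).

Answer: 1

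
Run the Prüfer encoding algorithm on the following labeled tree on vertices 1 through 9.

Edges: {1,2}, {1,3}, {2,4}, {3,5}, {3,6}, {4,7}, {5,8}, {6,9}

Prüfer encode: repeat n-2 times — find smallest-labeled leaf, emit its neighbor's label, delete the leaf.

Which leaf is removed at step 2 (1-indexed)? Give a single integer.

Step 1: current leaves = {7,8,9}. Remove leaf 7 (neighbor: 4).
Step 2: current leaves = {4,8,9}. Remove leaf 4 (neighbor: 2).

Answer: 4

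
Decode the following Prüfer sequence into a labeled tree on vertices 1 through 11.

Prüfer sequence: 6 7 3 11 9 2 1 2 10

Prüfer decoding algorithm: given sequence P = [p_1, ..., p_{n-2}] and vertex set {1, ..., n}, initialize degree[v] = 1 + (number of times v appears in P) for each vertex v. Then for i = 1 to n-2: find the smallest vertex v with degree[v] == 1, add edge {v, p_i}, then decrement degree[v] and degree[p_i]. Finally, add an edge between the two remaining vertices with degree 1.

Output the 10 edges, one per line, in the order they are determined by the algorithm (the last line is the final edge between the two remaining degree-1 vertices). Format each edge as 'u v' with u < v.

Answer: 4 6
5 7
3 6
3 11
7 9
2 8
1 9
1 2
2 10
10 11

Derivation:
Initial degrees: {1:2, 2:3, 3:2, 4:1, 5:1, 6:2, 7:2, 8:1, 9:2, 10:2, 11:2}
Step 1: smallest deg-1 vertex = 4, p_1 = 6. Add edge {4,6}. Now deg[4]=0, deg[6]=1.
Step 2: smallest deg-1 vertex = 5, p_2 = 7. Add edge {5,7}. Now deg[5]=0, deg[7]=1.
Step 3: smallest deg-1 vertex = 6, p_3 = 3. Add edge {3,6}. Now deg[6]=0, deg[3]=1.
Step 4: smallest deg-1 vertex = 3, p_4 = 11. Add edge {3,11}. Now deg[3]=0, deg[11]=1.
Step 5: smallest deg-1 vertex = 7, p_5 = 9. Add edge {7,9}. Now deg[7]=0, deg[9]=1.
Step 6: smallest deg-1 vertex = 8, p_6 = 2. Add edge {2,8}. Now deg[8]=0, deg[2]=2.
Step 7: smallest deg-1 vertex = 9, p_7 = 1. Add edge {1,9}. Now deg[9]=0, deg[1]=1.
Step 8: smallest deg-1 vertex = 1, p_8 = 2. Add edge {1,2}. Now deg[1]=0, deg[2]=1.
Step 9: smallest deg-1 vertex = 2, p_9 = 10. Add edge {2,10}. Now deg[2]=0, deg[10]=1.
Final: two remaining deg-1 vertices are 10, 11. Add edge {10,11}.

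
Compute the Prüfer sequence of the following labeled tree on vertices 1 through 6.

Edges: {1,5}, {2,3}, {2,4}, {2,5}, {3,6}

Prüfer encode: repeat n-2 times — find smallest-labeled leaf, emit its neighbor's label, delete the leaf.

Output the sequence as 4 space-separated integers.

Answer: 5 2 2 3

Derivation:
Step 1: leaves = {1,4,6}. Remove smallest leaf 1, emit neighbor 5.
Step 2: leaves = {4,5,6}. Remove smallest leaf 4, emit neighbor 2.
Step 3: leaves = {5,6}. Remove smallest leaf 5, emit neighbor 2.
Step 4: leaves = {2,6}. Remove smallest leaf 2, emit neighbor 3.
Done: 2 vertices remain (3, 6). Sequence = [5 2 2 3]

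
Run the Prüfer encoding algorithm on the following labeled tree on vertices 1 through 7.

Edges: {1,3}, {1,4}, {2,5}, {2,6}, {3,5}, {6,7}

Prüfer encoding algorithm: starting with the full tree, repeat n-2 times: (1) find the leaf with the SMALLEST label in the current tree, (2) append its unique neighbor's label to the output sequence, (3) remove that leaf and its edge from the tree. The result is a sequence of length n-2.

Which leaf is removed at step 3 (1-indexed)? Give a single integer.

Answer: 3

Derivation:
Step 1: current leaves = {4,7}. Remove leaf 4 (neighbor: 1).
Step 2: current leaves = {1,7}. Remove leaf 1 (neighbor: 3).
Step 3: current leaves = {3,7}. Remove leaf 3 (neighbor: 5).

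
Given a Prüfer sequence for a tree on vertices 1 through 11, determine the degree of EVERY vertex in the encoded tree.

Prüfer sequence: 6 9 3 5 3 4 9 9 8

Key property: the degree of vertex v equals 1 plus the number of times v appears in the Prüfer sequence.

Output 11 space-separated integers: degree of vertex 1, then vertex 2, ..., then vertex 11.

Answer: 1 1 3 2 2 2 1 2 4 1 1

Derivation:
p_1 = 6: count[6] becomes 1
p_2 = 9: count[9] becomes 1
p_3 = 3: count[3] becomes 1
p_4 = 5: count[5] becomes 1
p_5 = 3: count[3] becomes 2
p_6 = 4: count[4] becomes 1
p_7 = 9: count[9] becomes 2
p_8 = 9: count[9] becomes 3
p_9 = 8: count[8] becomes 1
Degrees (1 + count): deg[1]=1+0=1, deg[2]=1+0=1, deg[3]=1+2=3, deg[4]=1+1=2, deg[5]=1+1=2, deg[6]=1+1=2, deg[7]=1+0=1, deg[8]=1+1=2, deg[9]=1+3=4, deg[10]=1+0=1, deg[11]=1+0=1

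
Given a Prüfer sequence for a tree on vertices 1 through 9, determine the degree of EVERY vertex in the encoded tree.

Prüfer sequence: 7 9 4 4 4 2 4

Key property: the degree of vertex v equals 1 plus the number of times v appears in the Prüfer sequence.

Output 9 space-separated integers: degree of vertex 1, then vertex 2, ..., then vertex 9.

Answer: 1 2 1 5 1 1 2 1 2

Derivation:
p_1 = 7: count[7] becomes 1
p_2 = 9: count[9] becomes 1
p_3 = 4: count[4] becomes 1
p_4 = 4: count[4] becomes 2
p_5 = 4: count[4] becomes 3
p_6 = 2: count[2] becomes 1
p_7 = 4: count[4] becomes 4
Degrees (1 + count): deg[1]=1+0=1, deg[2]=1+1=2, deg[3]=1+0=1, deg[4]=1+4=5, deg[5]=1+0=1, deg[6]=1+0=1, deg[7]=1+1=2, deg[8]=1+0=1, deg[9]=1+1=2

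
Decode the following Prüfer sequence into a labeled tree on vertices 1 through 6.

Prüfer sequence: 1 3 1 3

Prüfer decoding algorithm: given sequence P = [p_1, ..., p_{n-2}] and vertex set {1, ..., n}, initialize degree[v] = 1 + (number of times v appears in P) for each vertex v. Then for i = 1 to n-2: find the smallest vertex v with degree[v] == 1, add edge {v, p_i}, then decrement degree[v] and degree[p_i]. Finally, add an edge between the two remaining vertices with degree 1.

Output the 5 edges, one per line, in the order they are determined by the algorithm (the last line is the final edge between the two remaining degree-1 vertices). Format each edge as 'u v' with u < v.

Answer: 1 2
3 4
1 5
1 3
3 6

Derivation:
Initial degrees: {1:3, 2:1, 3:3, 4:1, 5:1, 6:1}
Step 1: smallest deg-1 vertex = 2, p_1 = 1. Add edge {1,2}. Now deg[2]=0, deg[1]=2.
Step 2: smallest deg-1 vertex = 4, p_2 = 3. Add edge {3,4}. Now deg[4]=0, deg[3]=2.
Step 3: smallest deg-1 vertex = 5, p_3 = 1. Add edge {1,5}. Now deg[5]=0, deg[1]=1.
Step 4: smallest deg-1 vertex = 1, p_4 = 3. Add edge {1,3}. Now deg[1]=0, deg[3]=1.
Final: two remaining deg-1 vertices are 3, 6. Add edge {3,6}.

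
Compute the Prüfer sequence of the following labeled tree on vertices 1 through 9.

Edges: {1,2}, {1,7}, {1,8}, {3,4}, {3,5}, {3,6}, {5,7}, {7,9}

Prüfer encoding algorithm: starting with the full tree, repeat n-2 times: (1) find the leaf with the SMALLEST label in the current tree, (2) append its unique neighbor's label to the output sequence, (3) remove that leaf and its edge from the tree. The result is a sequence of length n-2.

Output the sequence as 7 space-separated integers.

Step 1: leaves = {2,4,6,8,9}. Remove smallest leaf 2, emit neighbor 1.
Step 2: leaves = {4,6,8,9}. Remove smallest leaf 4, emit neighbor 3.
Step 3: leaves = {6,8,9}. Remove smallest leaf 6, emit neighbor 3.
Step 4: leaves = {3,8,9}. Remove smallest leaf 3, emit neighbor 5.
Step 5: leaves = {5,8,9}. Remove smallest leaf 5, emit neighbor 7.
Step 6: leaves = {8,9}. Remove smallest leaf 8, emit neighbor 1.
Step 7: leaves = {1,9}. Remove smallest leaf 1, emit neighbor 7.
Done: 2 vertices remain (7, 9). Sequence = [1 3 3 5 7 1 7]

Answer: 1 3 3 5 7 1 7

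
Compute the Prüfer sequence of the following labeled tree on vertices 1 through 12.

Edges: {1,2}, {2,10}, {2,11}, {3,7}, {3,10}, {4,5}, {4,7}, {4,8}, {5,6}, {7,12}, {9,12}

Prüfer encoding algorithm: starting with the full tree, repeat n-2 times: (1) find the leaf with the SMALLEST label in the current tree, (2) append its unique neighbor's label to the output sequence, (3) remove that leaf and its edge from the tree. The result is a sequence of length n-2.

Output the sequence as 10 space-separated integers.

Answer: 2 5 4 4 7 12 2 10 3 7

Derivation:
Step 1: leaves = {1,6,8,9,11}. Remove smallest leaf 1, emit neighbor 2.
Step 2: leaves = {6,8,9,11}. Remove smallest leaf 6, emit neighbor 5.
Step 3: leaves = {5,8,9,11}. Remove smallest leaf 5, emit neighbor 4.
Step 4: leaves = {8,9,11}. Remove smallest leaf 8, emit neighbor 4.
Step 5: leaves = {4,9,11}. Remove smallest leaf 4, emit neighbor 7.
Step 6: leaves = {9,11}. Remove smallest leaf 9, emit neighbor 12.
Step 7: leaves = {11,12}. Remove smallest leaf 11, emit neighbor 2.
Step 8: leaves = {2,12}. Remove smallest leaf 2, emit neighbor 10.
Step 9: leaves = {10,12}. Remove smallest leaf 10, emit neighbor 3.
Step 10: leaves = {3,12}. Remove smallest leaf 3, emit neighbor 7.
Done: 2 vertices remain (7, 12). Sequence = [2 5 4 4 7 12 2 10 3 7]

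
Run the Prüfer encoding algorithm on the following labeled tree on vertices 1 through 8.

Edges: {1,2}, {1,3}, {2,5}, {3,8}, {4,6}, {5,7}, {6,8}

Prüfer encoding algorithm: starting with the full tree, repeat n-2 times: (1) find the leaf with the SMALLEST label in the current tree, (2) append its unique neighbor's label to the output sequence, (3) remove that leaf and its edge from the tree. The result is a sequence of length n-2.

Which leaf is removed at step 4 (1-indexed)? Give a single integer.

Step 1: current leaves = {4,7}. Remove leaf 4 (neighbor: 6).
Step 2: current leaves = {6,7}. Remove leaf 6 (neighbor: 8).
Step 3: current leaves = {7,8}. Remove leaf 7 (neighbor: 5).
Step 4: current leaves = {5,8}. Remove leaf 5 (neighbor: 2).

Answer: 5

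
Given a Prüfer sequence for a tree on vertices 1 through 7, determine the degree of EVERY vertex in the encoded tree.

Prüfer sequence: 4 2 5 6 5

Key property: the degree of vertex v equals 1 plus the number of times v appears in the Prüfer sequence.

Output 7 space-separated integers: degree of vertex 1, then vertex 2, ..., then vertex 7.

Answer: 1 2 1 2 3 2 1

Derivation:
p_1 = 4: count[4] becomes 1
p_2 = 2: count[2] becomes 1
p_3 = 5: count[5] becomes 1
p_4 = 6: count[6] becomes 1
p_5 = 5: count[5] becomes 2
Degrees (1 + count): deg[1]=1+0=1, deg[2]=1+1=2, deg[3]=1+0=1, deg[4]=1+1=2, deg[5]=1+2=3, deg[6]=1+1=2, deg[7]=1+0=1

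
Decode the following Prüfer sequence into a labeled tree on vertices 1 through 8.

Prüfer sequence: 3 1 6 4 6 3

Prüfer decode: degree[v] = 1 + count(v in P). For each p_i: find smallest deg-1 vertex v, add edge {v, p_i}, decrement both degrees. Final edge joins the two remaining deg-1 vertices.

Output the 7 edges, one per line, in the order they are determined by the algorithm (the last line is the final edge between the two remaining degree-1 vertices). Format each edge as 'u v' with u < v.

Answer: 2 3
1 5
1 6
4 7
4 6
3 6
3 8

Derivation:
Initial degrees: {1:2, 2:1, 3:3, 4:2, 5:1, 6:3, 7:1, 8:1}
Step 1: smallest deg-1 vertex = 2, p_1 = 3. Add edge {2,3}. Now deg[2]=0, deg[3]=2.
Step 2: smallest deg-1 vertex = 5, p_2 = 1. Add edge {1,5}. Now deg[5]=0, deg[1]=1.
Step 3: smallest deg-1 vertex = 1, p_3 = 6. Add edge {1,6}. Now deg[1]=0, deg[6]=2.
Step 4: smallest deg-1 vertex = 7, p_4 = 4. Add edge {4,7}. Now deg[7]=0, deg[4]=1.
Step 5: smallest deg-1 vertex = 4, p_5 = 6. Add edge {4,6}. Now deg[4]=0, deg[6]=1.
Step 6: smallest deg-1 vertex = 6, p_6 = 3. Add edge {3,6}. Now deg[6]=0, deg[3]=1.
Final: two remaining deg-1 vertices are 3, 8. Add edge {3,8}.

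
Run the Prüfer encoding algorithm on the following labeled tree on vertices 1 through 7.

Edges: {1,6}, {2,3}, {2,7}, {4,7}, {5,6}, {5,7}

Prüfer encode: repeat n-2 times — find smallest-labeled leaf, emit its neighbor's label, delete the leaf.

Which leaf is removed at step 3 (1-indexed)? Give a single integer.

Answer: 2

Derivation:
Step 1: current leaves = {1,3,4}. Remove leaf 1 (neighbor: 6).
Step 2: current leaves = {3,4,6}. Remove leaf 3 (neighbor: 2).
Step 3: current leaves = {2,4,6}. Remove leaf 2 (neighbor: 7).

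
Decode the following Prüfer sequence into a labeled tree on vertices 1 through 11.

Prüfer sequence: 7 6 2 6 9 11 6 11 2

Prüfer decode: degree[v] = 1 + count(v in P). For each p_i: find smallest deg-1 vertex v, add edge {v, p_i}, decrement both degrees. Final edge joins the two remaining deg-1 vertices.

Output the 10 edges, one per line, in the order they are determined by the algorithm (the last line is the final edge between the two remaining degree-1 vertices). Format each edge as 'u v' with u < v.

Initial degrees: {1:1, 2:3, 3:1, 4:1, 5:1, 6:4, 7:2, 8:1, 9:2, 10:1, 11:3}
Step 1: smallest deg-1 vertex = 1, p_1 = 7. Add edge {1,7}. Now deg[1]=0, deg[7]=1.
Step 2: smallest deg-1 vertex = 3, p_2 = 6. Add edge {3,6}. Now deg[3]=0, deg[6]=3.
Step 3: smallest deg-1 vertex = 4, p_3 = 2. Add edge {2,4}. Now deg[4]=0, deg[2]=2.
Step 4: smallest deg-1 vertex = 5, p_4 = 6. Add edge {5,6}. Now deg[5]=0, deg[6]=2.
Step 5: smallest deg-1 vertex = 7, p_5 = 9. Add edge {7,9}. Now deg[7]=0, deg[9]=1.
Step 6: smallest deg-1 vertex = 8, p_6 = 11. Add edge {8,11}. Now deg[8]=0, deg[11]=2.
Step 7: smallest deg-1 vertex = 9, p_7 = 6. Add edge {6,9}. Now deg[9]=0, deg[6]=1.
Step 8: smallest deg-1 vertex = 6, p_8 = 11. Add edge {6,11}. Now deg[6]=0, deg[11]=1.
Step 9: smallest deg-1 vertex = 10, p_9 = 2. Add edge {2,10}. Now deg[10]=0, deg[2]=1.
Final: two remaining deg-1 vertices are 2, 11. Add edge {2,11}.

Answer: 1 7
3 6
2 4
5 6
7 9
8 11
6 9
6 11
2 10
2 11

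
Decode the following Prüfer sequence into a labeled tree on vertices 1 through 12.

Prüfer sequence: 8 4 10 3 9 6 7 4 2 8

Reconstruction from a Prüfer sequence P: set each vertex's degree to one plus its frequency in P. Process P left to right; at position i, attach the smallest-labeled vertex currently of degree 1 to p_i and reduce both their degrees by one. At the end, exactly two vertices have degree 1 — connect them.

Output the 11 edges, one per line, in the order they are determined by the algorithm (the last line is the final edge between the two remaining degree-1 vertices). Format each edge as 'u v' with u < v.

Answer: 1 8
4 5
10 11
3 10
3 9
6 9
6 7
4 7
2 4
2 8
8 12

Derivation:
Initial degrees: {1:1, 2:2, 3:2, 4:3, 5:1, 6:2, 7:2, 8:3, 9:2, 10:2, 11:1, 12:1}
Step 1: smallest deg-1 vertex = 1, p_1 = 8. Add edge {1,8}. Now deg[1]=0, deg[8]=2.
Step 2: smallest deg-1 vertex = 5, p_2 = 4. Add edge {4,5}. Now deg[5]=0, deg[4]=2.
Step 3: smallest deg-1 vertex = 11, p_3 = 10. Add edge {10,11}. Now deg[11]=0, deg[10]=1.
Step 4: smallest deg-1 vertex = 10, p_4 = 3. Add edge {3,10}. Now deg[10]=0, deg[3]=1.
Step 5: smallest deg-1 vertex = 3, p_5 = 9. Add edge {3,9}. Now deg[3]=0, deg[9]=1.
Step 6: smallest deg-1 vertex = 9, p_6 = 6. Add edge {6,9}. Now deg[9]=0, deg[6]=1.
Step 7: smallest deg-1 vertex = 6, p_7 = 7. Add edge {6,7}. Now deg[6]=0, deg[7]=1.
Step 8: smallest deg-1 vertex = 7, p_8 = 4. Add edge {4,7}. Now deg[7]=0, deg[4]=1.
Step 9: smallest deg-1 vertex = 4, p_9 = 2. Add edge {2,4}. Now deg[4]=0, deg[2]=1.
Step 10: smallest deg-1 vertex = 2, p_10 = 8. Add edge {2,8}. Now deg[2]=0, deg[8]=1.
Final: two remaining deg-1 vertices are 8, 12. Add edge {8,12}.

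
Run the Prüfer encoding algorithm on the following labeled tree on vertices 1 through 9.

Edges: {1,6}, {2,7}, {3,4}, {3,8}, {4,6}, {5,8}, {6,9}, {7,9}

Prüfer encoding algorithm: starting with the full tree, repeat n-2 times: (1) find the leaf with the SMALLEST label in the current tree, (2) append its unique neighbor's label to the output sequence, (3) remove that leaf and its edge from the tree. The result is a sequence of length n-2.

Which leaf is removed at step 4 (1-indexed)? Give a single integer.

Answer: 7

Derivation:
Step 1: current leaves = {1,2,5}. Remove leaf 1 (neighbor: 6).
Step 2: current leaves = {2,5}. Remove leaf 2 (neighbor: 7).
Step 3: current leaves = {5,7}. Remove leaf 5 (neighbor: 8).
Step 4: current leaves = {7,8}. Remove leaf 7 (neighbor: 9).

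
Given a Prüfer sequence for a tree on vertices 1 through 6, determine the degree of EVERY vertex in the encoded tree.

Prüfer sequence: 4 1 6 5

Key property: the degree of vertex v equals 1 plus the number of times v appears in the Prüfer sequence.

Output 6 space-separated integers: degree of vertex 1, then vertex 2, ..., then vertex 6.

p_1 = 4: count[4] becomes 1
p_2 = 1: count[1] becomes 1
p_3 = 6: count[6] becomes 1
p_4 = 5: count[5] becomes 1
Degrees (1 + count): deg[1]=1+1=2, deg[2]=1+0=1, deg[3]=1+0=1, deg[4]=1+1=2, deg[5]=1+1=2, deg[6]=1+1=2

Answer: 2 1 1 2 2 2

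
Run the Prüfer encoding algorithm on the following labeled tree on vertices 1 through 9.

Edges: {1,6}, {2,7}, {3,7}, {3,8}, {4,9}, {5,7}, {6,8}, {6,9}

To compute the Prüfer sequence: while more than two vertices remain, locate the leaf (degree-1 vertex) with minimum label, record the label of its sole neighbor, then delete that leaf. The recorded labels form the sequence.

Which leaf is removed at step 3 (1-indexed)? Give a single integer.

Answer: 4

Derivation:
Step 1: current leaves = {1,2,4,5}. Remove leaf 1 (neighbor: 6).
Step 2: current leaves = {2,4,5}. Remove leaf 2 (neighbor: 7).
Step 3: current leaves = {4,5}. Remove leaf 4 (neighbor: 9).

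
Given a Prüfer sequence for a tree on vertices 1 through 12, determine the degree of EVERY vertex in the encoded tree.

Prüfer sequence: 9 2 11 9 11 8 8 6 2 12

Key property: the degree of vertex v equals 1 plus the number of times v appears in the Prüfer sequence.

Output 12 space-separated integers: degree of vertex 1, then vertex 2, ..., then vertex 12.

Answer: 1 3 1 1 1 2 1 3 3 1 3 2

Derivation:
p_1 = 9: count[9] becomes 1
p_2 = 2: count[2] becomes 1
p_3 = 11: count[11] becomes 1
p_4 = 9: count[9] becomes 2
p_5 = 11: count[11] becomes 2
p_6 = 8: count[8] becomes 1
p_7 = 8: count[8] becomes 2
p_8 = 6: count[6] becomes 1
p_9 = 2: count[2] becomes 2
p_10 = 12: count[12] becomes 1
Degrees (1 + count): deg[1]=1+0=1, deg[2]=1+2=3, deg[3]=1+0=1, deg[4]=1+0=1, deg[5]=1+0=1, deg[6]=1+1=2, deg[7]=1+0=1, deg[8]=1+2=3, deg[9]=1+2=3, deg[10]=1+0=1, deg[11]=1+2=3, deg[12]=1+1=2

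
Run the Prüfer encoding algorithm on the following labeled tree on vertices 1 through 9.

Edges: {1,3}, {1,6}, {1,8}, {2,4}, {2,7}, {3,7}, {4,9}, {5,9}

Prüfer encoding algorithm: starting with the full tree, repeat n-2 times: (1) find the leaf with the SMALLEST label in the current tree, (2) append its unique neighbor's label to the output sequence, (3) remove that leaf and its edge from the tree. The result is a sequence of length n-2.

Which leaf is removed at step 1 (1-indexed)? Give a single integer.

Step 1: current leaves = {5,6,8}. Remove leaf 5 (neighbor: 9).

Answer: 5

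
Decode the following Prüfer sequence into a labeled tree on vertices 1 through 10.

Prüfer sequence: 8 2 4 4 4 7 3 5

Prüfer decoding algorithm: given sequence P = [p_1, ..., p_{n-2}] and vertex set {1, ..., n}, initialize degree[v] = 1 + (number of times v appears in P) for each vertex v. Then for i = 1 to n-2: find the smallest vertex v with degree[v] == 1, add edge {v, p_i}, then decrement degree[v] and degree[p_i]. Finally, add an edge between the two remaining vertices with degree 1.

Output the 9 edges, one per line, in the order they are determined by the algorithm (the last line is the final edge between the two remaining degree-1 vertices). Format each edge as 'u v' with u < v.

Answer: 1 8
2 6
2 4
4 8
4 9
4 7
3 7
3 5
5 10

Derivation:
Initial degrees: {1:1, 2:2, 3:2, 4:4, 5:2, 6:1, 7:2, 8:2, 9:1, 10:1}
Step 1: smallest deg-1 vertex = 1, p_1 = 8. Add edge {1,8}. Now deg[1]=0, deg[8]=1.
Step 2: smallest deg-1 vertex = 6, p_2 = 2. Add edge {2,6}. Now deg[6]=0, deg[2]=1.
Step 3: smallest deg-1 vertex = 2, p_3 = 4. Add edge {2,4}. Now deg[2]=0, deg[4]=3.
Step 4: smallest deg-1 vertex = 8, p_4 = 4. Add edge {4,8}. Now deg[8]=0, deg[4]=2.
Step 5: smallest deg-1 vertex = 9, p_5 = 4. Add edge {4,9}. Now deg[9]=0, deg[4]=1.
Step 6: smallest deg-1 vertex = 4, p_6 = 7. Add edge {4,7}. Now deg[4]=0, deg[7]=1.
Step 7: smallest deg-1 vertex = 7, p_7 = 3. Add edge {3,7}. Now deg[7]=0, deg[3]=1.
Step 8: smallest deg-1 vertex = 3, p_8 = 5. Add edge {3,5}. Now deg[3]=0, deg[5]=1.
Final: two remaining deg-1 vertices are 5, 10. Add edge {5,10}.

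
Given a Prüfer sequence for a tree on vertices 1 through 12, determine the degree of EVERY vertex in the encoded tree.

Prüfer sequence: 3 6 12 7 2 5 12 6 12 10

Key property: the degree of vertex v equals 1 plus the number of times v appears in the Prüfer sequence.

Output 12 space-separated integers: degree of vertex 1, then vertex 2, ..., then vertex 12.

p_1 = 3: count[3] becomes 1
p_2 = 6: count[6] becomes 1
p_3 = 12: count[12] becomes 1
p_4 = 7: count[7] becomes 1
p_5 = 2: count[2] becomes 1
p_6 = 5: count[5] becomes 1
p_7 = 12: count[12] becomes 2
p_8 = 6: count[6] becomes 2
p_9 = 12: count[12] becomes 3
p_10 = 10: count[10] becomes 1
Degrees (1 + count): deg[1]=1+0=1, deg[2]=1+1=2, deg[3]=1+1=2, deg[4]=1+0=1, deg[5]=1+1=2, deg[6]=1+2=3, deg[7]=1+1=2, deg[8]=1+0=1, deg[9]=1+0=1, deg[10]=1+1=2, deg[11]=1+0=1, deg[12]=1+3=4

Answer: 1 2 2 1 2 3 2 1 1 2 1 4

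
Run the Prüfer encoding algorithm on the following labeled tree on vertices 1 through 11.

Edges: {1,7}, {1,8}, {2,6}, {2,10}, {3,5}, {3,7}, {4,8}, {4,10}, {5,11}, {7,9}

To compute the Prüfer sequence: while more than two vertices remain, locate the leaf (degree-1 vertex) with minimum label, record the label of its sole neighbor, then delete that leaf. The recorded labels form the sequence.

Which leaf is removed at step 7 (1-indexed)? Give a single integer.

Answer: 1

Derivation:
Step 1: current leaves = {6,9,11}. Remove leaf 6 (neighbor: 2).
Step 2: current leaves = {2,9,11}. Remove leaf 2 (neighbor: 10).
Step 3: current leaves = {9,10,11}. Remove leaf 9 (neighbor: 7).
Step 4: current leaves = {10,11}. Remove leaf 10 (neighbor: 4).
Step 5: current leaves = {4,11}. Remove leaf 4 (neighbor: 8).
Step 6: current leaves = {8,11}. Remove leaf 8 (neighbor: 1).
Step 7: current leaves = {1,11}. Remove leaf 1 (neighbor: 7).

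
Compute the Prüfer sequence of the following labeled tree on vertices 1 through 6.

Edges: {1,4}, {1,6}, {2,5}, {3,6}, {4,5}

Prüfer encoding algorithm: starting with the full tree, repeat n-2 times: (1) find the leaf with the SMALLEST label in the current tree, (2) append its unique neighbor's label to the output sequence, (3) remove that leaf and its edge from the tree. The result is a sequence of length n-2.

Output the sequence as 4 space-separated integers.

Answer: 5 6 4 1

Derivation:
Step 1: leaves = {2,3}. Remove smallest leaf 2, emit neighbor 5.
Step 2: leaves = {3,5}. Remove smallest leaf 3, emit neighbor 6.
Step 3: leaves = {5,6}. Remove smallest leaf 5, emit neighbor 4.
Step 4: leaves = {4,6}. Remove smallest leaf 4, emit neighbor 1.
Done: 2 vertices remain (1, 6). Sequence = [5 6 4 1]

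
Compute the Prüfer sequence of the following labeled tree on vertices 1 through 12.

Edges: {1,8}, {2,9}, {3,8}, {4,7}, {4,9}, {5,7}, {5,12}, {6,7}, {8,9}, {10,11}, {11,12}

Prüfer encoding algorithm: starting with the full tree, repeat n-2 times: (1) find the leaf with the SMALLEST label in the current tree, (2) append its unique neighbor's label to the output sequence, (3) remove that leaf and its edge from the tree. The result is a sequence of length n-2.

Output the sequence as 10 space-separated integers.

Answer: 8 9 8 7 9 4 7 5 12 11

Derivation:
Step 1: leaves = {1,2,3,6,10}. Remove smallest leaf 1, emit neighbor 8.
Step 2: leaves = {2,3,6,10}. Remove smallest leaf 2, emit neighbor 9.
Step 3: leaves = {3,6,10}. Remove smallest leaf 3, emit neighbor 8.
Step 4: leaves = {6,8,10}. Remove smallest leaf 6, emit neighbor 7.
Step 5: leaves = {8,10}. Remove smallest leaf 8, emit neighbor 9.
Step 6: leaves = {9,10}. Remove smallest leaf 9, emit neighbor 4.
Step 7: leaves = {4,10}. Remove smallest leaf 4, emit neighbor 7.
Step 8: leaves = {7,10}. Remove smallest leaf 7, emit neighbor 5.
Step 9: leaves = {5,10}. Remove smallest leaf 5, emit neighbor 12.
Step 10: leaves = {10,12}. Remove smallest leaf 10, emit neighbor 11.
Done: 2 vertices remain (11, 12). Sequence = [8 9 8 7 9 4 7 5 12 11]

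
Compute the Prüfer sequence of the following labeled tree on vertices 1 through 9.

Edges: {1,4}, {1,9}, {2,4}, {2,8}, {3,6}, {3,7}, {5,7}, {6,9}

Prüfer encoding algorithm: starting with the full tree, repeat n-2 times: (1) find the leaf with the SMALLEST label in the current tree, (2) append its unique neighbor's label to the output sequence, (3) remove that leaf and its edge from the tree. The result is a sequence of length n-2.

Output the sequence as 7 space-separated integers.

Step 1: leaves = {5,8}. Remove smallest leaf 5, emit neighbor 7.
Step 2: leaves = {7,8}. Remove smallest leaf 7, emit neighbor 3.
Step 3: leaves = {3,8}. Remove smallest leaf 3, emit neighbor 6.
Step 4: leaves = {6,8}. Remove smallest leaf 6, emit neighbor 9.
Step 5: leaves = {8,9}. Remove smallest leaf 8, emit neighbor 2.
Step 6: leaves = {2,9}. Remove smallest leaf 2, emit neighbor 4.
Step 7: leaves = {4,9}. Remove smallest leaf 4, emit neighbor 1.
Done: 2 vertices remain (1, 9). Sequence = [7 3 6 9 2 4 1]

Answer: 7 3 6 9 2 4 1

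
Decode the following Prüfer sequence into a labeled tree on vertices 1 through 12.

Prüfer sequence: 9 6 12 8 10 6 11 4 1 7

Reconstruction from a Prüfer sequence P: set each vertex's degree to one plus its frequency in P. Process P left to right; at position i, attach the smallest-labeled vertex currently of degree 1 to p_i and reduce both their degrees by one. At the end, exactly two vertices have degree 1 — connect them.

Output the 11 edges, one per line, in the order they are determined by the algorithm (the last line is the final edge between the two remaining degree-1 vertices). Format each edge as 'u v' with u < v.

Answer: 2 9
3 6
5 12
8 9
8 10
6 10
6 11
4 11
1 4
1 7
7 12

Derivation:
Initial degrees: {1:2, 2:1, 3:1, 4:2, 5:1, 6:3, 7:2, 8:2, 9:2, 10:2, 11:2, 12:2}
Step 1: smallest deg-1 vertex = 2, p_1 = 9. Add edge {2,9}. Now deg[2]=0, deg[9]=1.
Step 2: smallest deg-1 vertex = 3, p_2 = 6. Add edge {3,6}. Now deg[3]=0, deg[6]=2.
Step 3: smallest deg-1 vertex = 5, p_3 = 12. Add edge {5,12}. Now deg[5]=0, deg[12]=1.
Step 4: smallest deg-1 vertex = 9, p_4 = 8. Add edge {8,9}. Now deg[9]=0, deg[8]=1.
Step 5: smallest deg-1 vertex = 8, p_5 = 10. Add edge {8,10}. Now deg[8]=0, deg[10]=1.
Step 6: smallest deg-1 vertex = 10, p_6 = 6. Add edge {6,10}. Now deg[10]=0, deg[6]=1.
Step 7: smallest deg-1 vertex = 6, p_7 = 11. Add edge {6,11}. Now deg[6]=0, deg[11]=1.
Step 8: smallest deg-1 vertex = 11, p_8 = 4. Add edge {4,11}. Now deg[11]=0, deg[4]=1.
Step 9: smallest deg-1 vertex = 4, p_9 = 1. Add edge {1,4}. Now deg[4]=0, deg[1]=1.
Step 10: smallest deg-1 vertex = 1, p_10 = 7. Add edge {1,7}. Now deg[1]=0, deg[7]=1.
Final: two remaining deg-1 vertices are 7, 12. Add edge {7,12}.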